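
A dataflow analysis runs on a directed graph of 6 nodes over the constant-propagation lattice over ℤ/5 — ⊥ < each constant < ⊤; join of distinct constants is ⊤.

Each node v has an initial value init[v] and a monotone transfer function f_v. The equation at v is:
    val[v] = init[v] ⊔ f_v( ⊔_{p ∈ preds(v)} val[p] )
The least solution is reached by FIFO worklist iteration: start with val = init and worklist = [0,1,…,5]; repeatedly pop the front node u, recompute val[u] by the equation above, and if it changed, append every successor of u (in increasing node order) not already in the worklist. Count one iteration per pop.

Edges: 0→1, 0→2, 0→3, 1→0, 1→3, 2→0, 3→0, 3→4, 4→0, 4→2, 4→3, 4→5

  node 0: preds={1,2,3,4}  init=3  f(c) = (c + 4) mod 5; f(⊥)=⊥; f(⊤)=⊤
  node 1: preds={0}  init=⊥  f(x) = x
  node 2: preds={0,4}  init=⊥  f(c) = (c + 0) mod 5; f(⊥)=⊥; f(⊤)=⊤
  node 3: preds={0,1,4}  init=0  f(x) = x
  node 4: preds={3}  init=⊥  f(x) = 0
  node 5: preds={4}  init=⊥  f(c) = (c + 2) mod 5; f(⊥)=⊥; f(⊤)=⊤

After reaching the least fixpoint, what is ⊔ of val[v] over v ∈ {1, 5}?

Trace (9 dequeues):
  [1] u=0 | in 0 | out ⊤ | prev 3 | push {}
  [2] u=1 | in ⊤ | out ⊤ | prev ⊥ | push {0}
  [3] u=2 | in ⊤ | out ⊤ | prev ⊥ | push {}
  [4] u=3 | in ⊤ | out ⊤ | prev 0 | push {}
  [5] u=4 | in ⊤ | out 0 | prev ⊥ | push {2,3}
  [6] u=5 | in 0 | out 2 | prev ⊥ | push {}
  [7] u=0 | in ⊤ | out ⊤ | ==
  [8] u=2 | in ⊤ | out ⊤ | ==
  [9] u=3 | in ⊤ | out ⊤ | ==

Converged values:
  [0] ⊤
  [1] ⊤
  [2] ⊤
  [3] ⊤
  [4] 0
  [5] 2

⊤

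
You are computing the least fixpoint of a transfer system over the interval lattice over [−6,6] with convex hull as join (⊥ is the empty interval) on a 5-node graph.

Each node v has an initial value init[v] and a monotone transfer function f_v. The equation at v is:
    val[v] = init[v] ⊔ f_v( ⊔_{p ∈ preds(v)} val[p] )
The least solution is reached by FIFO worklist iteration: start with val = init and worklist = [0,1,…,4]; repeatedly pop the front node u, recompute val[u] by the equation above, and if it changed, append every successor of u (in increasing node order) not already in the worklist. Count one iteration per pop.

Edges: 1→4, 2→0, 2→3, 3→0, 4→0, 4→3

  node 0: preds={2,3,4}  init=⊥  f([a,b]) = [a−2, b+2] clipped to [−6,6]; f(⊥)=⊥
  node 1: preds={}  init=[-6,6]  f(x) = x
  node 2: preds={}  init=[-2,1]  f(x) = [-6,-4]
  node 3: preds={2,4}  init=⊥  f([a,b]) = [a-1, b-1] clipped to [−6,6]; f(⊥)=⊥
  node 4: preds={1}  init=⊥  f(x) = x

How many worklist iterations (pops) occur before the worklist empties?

Worklist (8 pops):
  #1 pop 0: in=[-2,1] → [-4,3] (was ⊥); enqueue []
  #2 pop 1: in=⊥ → [-6,6] (no change)
  #3 pop 2: in=⊥ → [-6,1] (was [-2,1]); enqueue [0]
  #4 pop 3: in=[-6,1] → [-6,0] (was ⊥); enqueue []
  #5 pop 4: in=[-6,6] → [-6,6] (was ⊥); enqueue [3]
  #6 pop 0: in=[-6,6] → [-6,6] (was [-4,3]); enqueue []
  #7 pop 3: in=[-6,6] → [-6,5] (was [-6,0]); enqueue [0]
  #8 pop 0: in=[-6,6] → [-6,6] (no change)

Fixpoint:
  val[0] = [-6,6]
  val[1] = [-6,6]
  val[2] = [-6,1]
  val[3] = [-6,5]
  val[4] = [-6,6]

8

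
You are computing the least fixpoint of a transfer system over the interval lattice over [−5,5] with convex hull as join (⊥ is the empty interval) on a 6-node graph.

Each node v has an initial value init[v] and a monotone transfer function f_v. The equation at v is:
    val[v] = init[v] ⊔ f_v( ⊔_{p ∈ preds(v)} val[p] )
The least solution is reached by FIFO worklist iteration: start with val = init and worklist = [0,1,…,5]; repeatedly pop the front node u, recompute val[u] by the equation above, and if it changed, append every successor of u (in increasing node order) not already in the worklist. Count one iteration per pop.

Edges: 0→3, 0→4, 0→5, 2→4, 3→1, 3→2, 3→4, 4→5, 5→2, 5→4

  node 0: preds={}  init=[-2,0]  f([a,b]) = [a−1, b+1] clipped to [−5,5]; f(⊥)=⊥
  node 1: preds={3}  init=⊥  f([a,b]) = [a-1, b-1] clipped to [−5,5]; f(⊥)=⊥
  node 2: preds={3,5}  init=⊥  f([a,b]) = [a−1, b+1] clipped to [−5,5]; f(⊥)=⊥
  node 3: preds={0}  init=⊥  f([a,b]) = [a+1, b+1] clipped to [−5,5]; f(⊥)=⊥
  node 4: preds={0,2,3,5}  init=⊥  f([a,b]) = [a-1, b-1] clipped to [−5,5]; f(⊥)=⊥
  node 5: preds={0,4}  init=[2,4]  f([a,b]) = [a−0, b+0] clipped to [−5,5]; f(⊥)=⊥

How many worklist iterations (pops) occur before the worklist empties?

Worklist (12 pops):
  #1 pop 0: in=⊥ → [-2,0] (no change)
  #2 pop 1: in=⊥ → ⊥ (no change)
  #3 pop 2: in=[2,4] → [1,5] (was ⊥); enqueue []
  #4 pop 3: in=[-2,0] → [-1,1] (was ⊥); enqueue [1,2]
  #5 pop 4: in=[-2,5] → [-3,4] (was ⊥); enqueue []
  #6 pop 5: in=[-3,4] → [-3,4] (was [2,4]); enqueue [4]
  #7 pop 1: in=[-1,1] → [-2,0] (was ⊥); enqueue []
  #8 pop 2: in=[-3,4] → [-4,5] (was [1,5]); enqueue []
  #9 pop 4: in=[-4,5] → [-5,4] (was [-3,4]); enqueue [5]
  #10 pop 5: in=[-5,4] → [-5,4] (was [-3,4]); enqueue [2,4]
  #11 pop 2: in=[-5,4] → [-5,5] (was [-4,5]); enqueue []
  #12 pop 4: in=[-5,5] → [-5,4] (no change)

Fixpoint:
  val[0] = [-2,0]
  val[1] = [-2,0]
  val[2] = [-5,5]
  val[3] = [-1,1]
  val[4] = [-5,4]
  val[5] = [-5,4]

12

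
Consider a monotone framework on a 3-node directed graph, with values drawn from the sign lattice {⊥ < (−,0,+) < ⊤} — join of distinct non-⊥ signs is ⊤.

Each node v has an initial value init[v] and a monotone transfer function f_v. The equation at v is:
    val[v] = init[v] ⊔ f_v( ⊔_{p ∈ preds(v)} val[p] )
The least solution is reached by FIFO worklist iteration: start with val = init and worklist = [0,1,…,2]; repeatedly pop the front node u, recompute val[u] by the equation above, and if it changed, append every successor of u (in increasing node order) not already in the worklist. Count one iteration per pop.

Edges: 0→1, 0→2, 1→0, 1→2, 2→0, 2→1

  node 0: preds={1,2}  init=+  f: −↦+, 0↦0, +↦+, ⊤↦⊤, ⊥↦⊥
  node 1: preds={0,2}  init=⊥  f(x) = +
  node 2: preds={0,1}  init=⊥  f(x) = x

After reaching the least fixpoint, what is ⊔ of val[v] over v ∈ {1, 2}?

+

Trace (5 dequeues):
  [1] u=0 | in ⊥ | out + | ==
  [2] u=1 | in + | out + | prev ⊥ | push {0}
  [3] u=2 | in + | out + | prev ⊥ | push {1}
  [4] u=0 | in + | out + | ==
  [5] u=1 | in + | out + | ==

Converged values:
  [0] +
  [1] +
  [2] +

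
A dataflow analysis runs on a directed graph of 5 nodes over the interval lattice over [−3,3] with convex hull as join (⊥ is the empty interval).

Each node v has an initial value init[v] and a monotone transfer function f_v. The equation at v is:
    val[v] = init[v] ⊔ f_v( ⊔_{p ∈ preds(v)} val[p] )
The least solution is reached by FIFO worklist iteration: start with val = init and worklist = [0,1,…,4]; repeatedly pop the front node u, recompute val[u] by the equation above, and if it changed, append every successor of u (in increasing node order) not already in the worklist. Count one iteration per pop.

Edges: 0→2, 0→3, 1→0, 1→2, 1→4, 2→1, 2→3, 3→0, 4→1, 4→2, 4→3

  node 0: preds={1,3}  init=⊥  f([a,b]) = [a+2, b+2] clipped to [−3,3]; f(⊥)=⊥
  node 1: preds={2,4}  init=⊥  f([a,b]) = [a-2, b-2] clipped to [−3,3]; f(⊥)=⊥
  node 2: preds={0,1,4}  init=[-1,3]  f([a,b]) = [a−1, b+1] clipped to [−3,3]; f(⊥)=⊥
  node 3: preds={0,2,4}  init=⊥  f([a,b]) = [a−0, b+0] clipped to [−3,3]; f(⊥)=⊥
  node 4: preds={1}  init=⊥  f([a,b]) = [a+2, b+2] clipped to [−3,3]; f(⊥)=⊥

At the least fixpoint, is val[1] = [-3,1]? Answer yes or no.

yes

Iteration log — 9 steps:
  step 1. node 0  ⊔preds=⊥  new=⊥  stable
  step 2. node 1  ⊔preds=[-1,3]  new=[-3,1]  old=⊥  +wl: 0
  step 3. node 2  ⊔preds=[-3,1]  new=[-3,3]  old=[-1,3]  +wl: 1
  step 4. node 3  ⊔preds=[-3,3]  new=[-3,3]  old=⊥  +wl: 
  step 5. node 4  ⊔preds=[-3,1]  new=[-1,3]  old=⊥  +wl: 2,3
  step 6. node 0  ⊔preds=[-3,3]  new=[-1,3]  old=⊥  +wl: 
  step 7. node 1  ⊔preds=[-3,3]  new=[-3,1]  stable
  step 8. node 2  ⊔preds=[-3,3]  new=[-3,3]  stable
  step 9. node 3  ⊔preds=[-3,3]  new=[-3,3]  stable

Least fixpoint reached:
  node 0: [-1,3]
  node 1: [-3,1]
  node 2: [-3,3]
  node 3: [-3,3]
  node 4: [-1,3]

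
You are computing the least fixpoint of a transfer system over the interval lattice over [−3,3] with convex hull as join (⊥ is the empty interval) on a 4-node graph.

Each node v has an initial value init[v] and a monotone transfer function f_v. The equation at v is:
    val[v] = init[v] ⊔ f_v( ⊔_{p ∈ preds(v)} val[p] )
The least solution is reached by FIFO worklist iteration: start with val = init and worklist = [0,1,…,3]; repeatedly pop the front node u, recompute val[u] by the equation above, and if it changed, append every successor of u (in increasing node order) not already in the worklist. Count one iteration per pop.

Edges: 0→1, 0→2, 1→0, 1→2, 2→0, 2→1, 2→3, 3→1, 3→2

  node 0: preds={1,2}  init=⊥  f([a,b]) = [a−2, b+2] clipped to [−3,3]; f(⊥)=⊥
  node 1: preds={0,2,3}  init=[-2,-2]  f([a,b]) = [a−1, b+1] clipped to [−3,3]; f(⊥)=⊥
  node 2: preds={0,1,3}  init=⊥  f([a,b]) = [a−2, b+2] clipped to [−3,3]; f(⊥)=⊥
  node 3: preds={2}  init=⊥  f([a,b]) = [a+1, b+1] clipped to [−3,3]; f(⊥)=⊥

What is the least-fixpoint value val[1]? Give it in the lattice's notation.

Trace (8 dequeues):
  [1] u=0 | in [-2,-2] | out [-3,0] | prev ⊥ | push {}
  [2] u=1 | in [-3,0] | out [-3,1] | prev [-2,-2] | push {0}
  [3] u=2 | in [-3,1] | out [-3,3] | prev ⊥ | push {1}
  [4] u=3 | in [-3,3] | out [-2,3] | prev ⊥ | push {2}
  [5] u=0 | in [-3,3] | out [-3,3] | prev [-3,0] | push {}
  [6] u=1 | in [-3,3] | out [-3,3] | prev [-3,1] | push {0}
  [7] u=2 | in [-3,3] | out [-3,3] | ==
  [8] u=0 | in [-3,3] | out [-3,3] | ==

Converged values:
  [0] [-3,3]
  [1] [-3,3]
  [2] [-3,3]
  [3] [-2,3]

[-3,3]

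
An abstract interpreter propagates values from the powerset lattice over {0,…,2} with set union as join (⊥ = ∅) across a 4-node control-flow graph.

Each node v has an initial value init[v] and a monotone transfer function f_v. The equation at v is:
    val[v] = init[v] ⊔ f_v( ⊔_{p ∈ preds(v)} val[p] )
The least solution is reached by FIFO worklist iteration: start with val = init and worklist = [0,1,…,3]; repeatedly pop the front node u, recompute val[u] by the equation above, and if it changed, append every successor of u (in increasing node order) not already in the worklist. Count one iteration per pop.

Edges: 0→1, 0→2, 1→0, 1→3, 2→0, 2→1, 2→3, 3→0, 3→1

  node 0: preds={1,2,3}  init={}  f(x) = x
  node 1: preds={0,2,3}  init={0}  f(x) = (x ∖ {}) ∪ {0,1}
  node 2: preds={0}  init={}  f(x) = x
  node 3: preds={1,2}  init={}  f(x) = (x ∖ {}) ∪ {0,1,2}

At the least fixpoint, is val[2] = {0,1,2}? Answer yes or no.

yes

Worklist (10 pops):
  #1 pop 0: in={0} → {0} (was {}); enqueue []
  #2 pop 1: in={0} → {0,1} (was {0}); enqueue [0]
  #3 pop 2: in={0} → {0} (was {}); enqueue [1]
  #4 pop 3: in={0,1} → {0,1,2} (was {}); enqueue []
  #5 pop 0: in={0,1,2} → {0,1,2} (was {0}); enqueue [2]
  #6 pop 1: in={0,1,2} → {0,1,2} (was {0,1}); enqueue [0,3]
  #7 pop 2: in={0,1,2} → {0,1,2} (was {0}); enqueue [1]
  #8 pop 0: in={0,1,2} → {0,1,2} (no change)
  #9 pop 3: in={0,1,2} → {0,1,2} (no change)
  #10 pop 1: in={0,1,2} → {0,1,2} (no change)

Fixpoint:
  val[0] = {0,1,2}
  val[1] = {0,1,2}
  val[2] = {0,1,2}
  val[3] = {0,1,2}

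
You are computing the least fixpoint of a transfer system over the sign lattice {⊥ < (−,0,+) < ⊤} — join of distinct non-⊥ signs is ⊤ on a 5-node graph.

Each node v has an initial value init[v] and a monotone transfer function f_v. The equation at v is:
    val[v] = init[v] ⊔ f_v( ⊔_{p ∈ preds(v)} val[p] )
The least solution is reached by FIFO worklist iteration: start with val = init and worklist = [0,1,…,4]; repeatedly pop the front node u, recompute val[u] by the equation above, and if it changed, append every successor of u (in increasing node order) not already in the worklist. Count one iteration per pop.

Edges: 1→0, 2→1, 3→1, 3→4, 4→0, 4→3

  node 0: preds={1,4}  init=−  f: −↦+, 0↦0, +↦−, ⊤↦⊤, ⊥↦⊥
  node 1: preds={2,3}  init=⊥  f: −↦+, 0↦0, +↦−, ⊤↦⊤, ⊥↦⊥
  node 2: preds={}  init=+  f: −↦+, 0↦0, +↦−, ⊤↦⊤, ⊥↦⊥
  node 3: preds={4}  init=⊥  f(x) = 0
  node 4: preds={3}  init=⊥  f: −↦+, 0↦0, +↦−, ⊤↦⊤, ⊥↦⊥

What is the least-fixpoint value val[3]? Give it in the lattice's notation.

Trace (9 dequeues):
  [1] u=0 | in ⊥ | out − | ==
  [2] u=1 | in + | out − | prev ⊥ | push {0}
  [3] u=2 | in ⊥ | out + | ==
  [4] u=3 | in ⊥ | out 0 | prev ⊥ | push {1}
  [5] u=4 | in 0 | out 0 | prev ⊥ | push {3}
  [6] u=0 | in ⊤ | out ⊤ | prev − | push {}
  [7] u=1 | in ⊤ | out ⊤ | prev − | push {0}
  [8] u=3 | in 0 | out 0 | ==
  [9] u=0 | in ⊤ | out ⊤ | ==

Converged values:
  [0] ⊤
  [1] ⊤
  [2] +
  [3] 0
  [4] 0

0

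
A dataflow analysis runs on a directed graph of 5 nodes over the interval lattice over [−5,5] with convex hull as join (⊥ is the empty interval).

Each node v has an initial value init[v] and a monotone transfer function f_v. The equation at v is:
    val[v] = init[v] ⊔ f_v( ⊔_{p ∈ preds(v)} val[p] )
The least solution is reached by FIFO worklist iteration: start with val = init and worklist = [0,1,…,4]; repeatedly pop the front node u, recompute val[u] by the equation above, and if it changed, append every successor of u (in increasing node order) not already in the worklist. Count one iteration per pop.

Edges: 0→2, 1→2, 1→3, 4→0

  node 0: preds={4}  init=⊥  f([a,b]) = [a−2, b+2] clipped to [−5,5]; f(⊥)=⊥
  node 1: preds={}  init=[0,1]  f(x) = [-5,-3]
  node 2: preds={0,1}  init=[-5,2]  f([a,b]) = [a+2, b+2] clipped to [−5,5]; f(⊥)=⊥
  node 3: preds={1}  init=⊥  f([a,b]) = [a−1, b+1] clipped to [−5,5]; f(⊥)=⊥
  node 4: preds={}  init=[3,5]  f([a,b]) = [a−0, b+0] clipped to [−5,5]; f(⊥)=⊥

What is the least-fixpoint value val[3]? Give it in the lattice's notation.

[-5,2]

Iteration log — 5 steps:
  step 1. node 0  ⊔preds=[3,5]  new=[1,5]  old=⊥  +wl: 
  step 2. node 1  ⊔preds=⊥  new=[-5,1]  old=[0,1]  +wl: 
  step 3. node 2  ⊔preds=[-5,5]  new=[-5,5]  old=[-5,2]  +wl: 
  step 4. node 3  ⊔preds=[-5,1]  new=[-5,2]  old=⊥  +wl: 
  step 5. node 4  ⊔preds=⊥  new=[3,5]  stable

Least fixpoint reached:
  node 0: [1,5]
  node 1: [-5,1]
  node 2: [-5,5]
  node 3: [-5,2]
  node 4: [3,5]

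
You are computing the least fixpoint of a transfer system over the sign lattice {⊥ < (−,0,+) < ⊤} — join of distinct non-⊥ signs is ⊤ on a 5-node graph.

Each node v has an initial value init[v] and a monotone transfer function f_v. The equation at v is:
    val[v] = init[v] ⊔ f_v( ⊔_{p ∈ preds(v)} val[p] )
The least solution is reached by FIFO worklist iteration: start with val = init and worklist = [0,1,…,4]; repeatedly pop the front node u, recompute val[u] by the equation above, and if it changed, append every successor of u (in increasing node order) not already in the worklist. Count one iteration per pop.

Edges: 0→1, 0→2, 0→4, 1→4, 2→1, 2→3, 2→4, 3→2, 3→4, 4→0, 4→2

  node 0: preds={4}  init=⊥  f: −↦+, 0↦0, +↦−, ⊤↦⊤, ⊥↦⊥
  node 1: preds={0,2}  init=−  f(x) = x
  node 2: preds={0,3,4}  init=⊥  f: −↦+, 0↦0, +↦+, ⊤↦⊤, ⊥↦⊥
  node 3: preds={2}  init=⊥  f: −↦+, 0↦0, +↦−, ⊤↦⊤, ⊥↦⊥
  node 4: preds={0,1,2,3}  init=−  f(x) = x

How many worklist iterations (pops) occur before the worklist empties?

Iteration log — 11 steps:
  step 1. node 0  ⊔preds=−  new=+  old=⊥  +wl: 
  step 2. node 1  ⊔preds=+  new=⊤  old=−  +wl: 
  step 3. node 2  ⊔preds=⊤  new=⊤  old=⊥  +wl: 1
  step 4. node 3  ⊔preds=⊤  new=⊤  old=⊥  +wl: 2
  step 5. node 4  ⊔preds=⊤  new=⊤  old=−  +wl: 0
  step 6. node 1  ⊔preds=⊤  new=⊤  stable
  step 7. node 2  ⊔preds=⊤  new=⊤  stable
  step 8. node 0  ⊔preds=⊤  new=⊤  old=+  +wl: 1,2,4
  step 9. node 1  ⊔preds=⊤  new=⊤  stable
  step 10. node 2  ⊔preds=⊤  new=⊤  stable
  step 11. node 4  ⊔preds=⊤  new=⊤  stable

Least fixpoint reached:
  node 0: ⊤
  node 1: ⊤
  node 2: ⊤
  node 3: ⊤
  node 4: ⊤

11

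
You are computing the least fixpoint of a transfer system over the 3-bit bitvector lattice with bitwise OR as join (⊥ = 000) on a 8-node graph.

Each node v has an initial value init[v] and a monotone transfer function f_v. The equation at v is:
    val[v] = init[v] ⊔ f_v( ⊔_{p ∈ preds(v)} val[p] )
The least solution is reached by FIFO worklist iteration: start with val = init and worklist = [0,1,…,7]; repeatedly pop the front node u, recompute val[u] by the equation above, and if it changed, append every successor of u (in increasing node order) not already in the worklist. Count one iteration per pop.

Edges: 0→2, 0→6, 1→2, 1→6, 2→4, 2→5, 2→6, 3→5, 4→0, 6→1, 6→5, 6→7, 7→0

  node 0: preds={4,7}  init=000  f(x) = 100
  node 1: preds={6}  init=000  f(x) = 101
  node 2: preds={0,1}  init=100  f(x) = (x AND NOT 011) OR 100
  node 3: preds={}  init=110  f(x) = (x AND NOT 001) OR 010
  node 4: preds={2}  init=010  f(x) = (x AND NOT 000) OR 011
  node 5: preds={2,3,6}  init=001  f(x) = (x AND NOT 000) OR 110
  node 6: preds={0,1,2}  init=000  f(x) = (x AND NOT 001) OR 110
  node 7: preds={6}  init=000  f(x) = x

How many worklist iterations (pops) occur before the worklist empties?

Iteration log — 11 steps:
  step 1. node 0  ⊔preds=010  new=100  old=000  +wl: 
  step 2. node 1  ⊔preds=000  new=101  old=000  +wl: 
  step 3. node 2  ⊔preds=101  new=100  stable
  step 4. node 3  ⊔preds=000  new=110  stable
  step 5. node 4  ⊔preds=100  new=111  old=010  +wl: 0
  step 6. node 5  ⊔preds=110  new=111  old=001  +wl: 
  step 7. node 6  ⊔preds=101  new=110  old=000  +wl: 1,5
  step 8. node 7  ⊔preds=110  new=110  old=000  +wl: 
  step 9. node 0  ⊔preds=111  new=100  stable
  step 10. node 1  ⊔preds=110  new=101  stable
  step 11. node 5  ⊔preds=110  new=111  stable

Least fixpoint reached:
  node 0: 100
  node 1: 101
  node 2: 100
  node 3: 110
  node 4: 111
  node 5: 111
  node 6: 110
  node 7: 110

11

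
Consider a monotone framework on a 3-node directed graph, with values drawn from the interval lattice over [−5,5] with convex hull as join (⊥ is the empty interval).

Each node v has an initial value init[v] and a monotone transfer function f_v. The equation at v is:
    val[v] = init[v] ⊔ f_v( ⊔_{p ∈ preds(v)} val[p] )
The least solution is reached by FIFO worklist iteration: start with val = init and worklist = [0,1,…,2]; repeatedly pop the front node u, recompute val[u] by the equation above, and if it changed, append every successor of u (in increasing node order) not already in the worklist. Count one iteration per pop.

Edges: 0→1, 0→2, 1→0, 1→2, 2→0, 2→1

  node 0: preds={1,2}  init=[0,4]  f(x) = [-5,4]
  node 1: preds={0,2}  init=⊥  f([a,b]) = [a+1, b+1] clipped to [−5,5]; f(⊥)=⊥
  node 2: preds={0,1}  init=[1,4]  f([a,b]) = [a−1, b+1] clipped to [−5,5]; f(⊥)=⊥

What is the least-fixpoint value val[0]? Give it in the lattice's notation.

[-5,4]

Worklist (5 pops):
  #1 pop 0: in=[1,4] → [-5,4] (was [0,4]); enqueue []
  #2 pop 1: in=[-5,4] → [-4,5] (was ⊥); enqueue [0]
  #3 pop 2: in=[-5,5] → [-5,5] (was [1,4]); enqueue [1]
  #4 pop 0: in=[-5,5] → [-5,4] (no change)
  #5 pop 1: in=[-5,5] → [-4,5] (no change)

Fixpoint:
  val[0] = [-5,4]
  val[1] = [-4,5]
  val[2] = [-5,5]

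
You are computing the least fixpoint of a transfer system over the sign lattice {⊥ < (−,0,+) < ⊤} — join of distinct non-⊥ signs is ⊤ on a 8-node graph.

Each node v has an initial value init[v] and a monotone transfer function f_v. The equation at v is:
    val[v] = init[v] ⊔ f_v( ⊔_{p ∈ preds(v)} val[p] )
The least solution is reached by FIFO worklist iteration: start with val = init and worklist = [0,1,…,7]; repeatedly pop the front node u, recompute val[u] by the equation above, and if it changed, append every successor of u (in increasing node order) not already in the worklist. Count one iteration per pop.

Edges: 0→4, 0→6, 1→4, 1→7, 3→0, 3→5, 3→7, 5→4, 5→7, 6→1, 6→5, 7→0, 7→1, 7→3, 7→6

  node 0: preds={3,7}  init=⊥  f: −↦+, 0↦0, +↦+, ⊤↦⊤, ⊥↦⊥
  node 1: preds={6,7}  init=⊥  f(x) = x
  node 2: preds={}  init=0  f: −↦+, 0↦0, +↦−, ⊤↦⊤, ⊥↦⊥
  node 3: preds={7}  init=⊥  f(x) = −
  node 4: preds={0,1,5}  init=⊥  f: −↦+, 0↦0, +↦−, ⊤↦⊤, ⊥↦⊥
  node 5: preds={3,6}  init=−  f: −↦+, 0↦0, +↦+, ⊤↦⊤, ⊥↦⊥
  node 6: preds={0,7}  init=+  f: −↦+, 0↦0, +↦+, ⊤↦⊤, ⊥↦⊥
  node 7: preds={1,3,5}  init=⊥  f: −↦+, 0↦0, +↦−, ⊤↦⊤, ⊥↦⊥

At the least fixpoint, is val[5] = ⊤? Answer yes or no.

Trace (17 dequeues):
  [1] u=0 | in ⊥ | out ⊥ | ==
  [2] u=1 | in + | out + | prev ⊥ | push {}
  [3] u=2 | in ⊥ | out 0 | ==
  [4] u=3 | in ⊥ | out − | prev ⊥ | push {0}
  [5] u=4 | in ⊤ | out ⊤ | prev ⊥ | push {}
  [6] u=5 | in ⊤ | out ⊤ | prev − | push {4}
  [7] u=6 | in ⊥ | out + | ==
  [8] u=7 | in ⊤ | out ⊤ | prev ⊥ | push {1,3,6}
  [9] u=0 | in ⊤ | out ⊤ | prev ⊥ | push {}
  [10] u=4 | in ⊤ | out ⊤ | ==
  [11] u=1 | in ⊤ | out ⊤ | prev + | push {4,7}
  [12] u=3 | in ⊤ | out − | ==
  [13] u=6 | in ⊤ | out ⊤ | prev + | push {1,5}
  [14] u=4 | in ⊤ | out ⊤ | ==
  [15] u=7 | in ⊤ | out ⊤ | ==
  [16] u=1 | in ⊤ | out ⊤ | ==
  [17] u=5 | in ⊤ | out ⊤ | ==

Converged values:
  [0] ⊤
  [1] ⊤
  [2] 0
  [3] −
  [4] ⊤
  [5] ⊤
  [6] ⊤
  [7] ⊤

yes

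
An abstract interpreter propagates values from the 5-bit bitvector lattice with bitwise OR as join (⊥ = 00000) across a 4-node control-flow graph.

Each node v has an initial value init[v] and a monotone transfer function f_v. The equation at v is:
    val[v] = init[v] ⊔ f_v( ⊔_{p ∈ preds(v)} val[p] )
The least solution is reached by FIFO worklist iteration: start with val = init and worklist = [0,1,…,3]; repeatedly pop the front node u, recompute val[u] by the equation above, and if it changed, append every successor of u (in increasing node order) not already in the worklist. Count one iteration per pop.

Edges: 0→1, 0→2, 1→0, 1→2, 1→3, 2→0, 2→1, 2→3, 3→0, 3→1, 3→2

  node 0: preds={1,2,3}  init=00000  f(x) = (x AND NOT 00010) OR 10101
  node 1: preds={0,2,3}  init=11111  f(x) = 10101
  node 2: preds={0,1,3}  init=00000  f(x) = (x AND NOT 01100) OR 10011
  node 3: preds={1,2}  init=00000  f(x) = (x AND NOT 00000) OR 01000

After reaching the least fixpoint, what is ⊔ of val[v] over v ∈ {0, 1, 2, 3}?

Worklist (7 pops):
  #1 pop 0: in=11111 → 11101 (was 00000); enqueue []
  #2 pop 1: in=11101 → 11111 (no change)
  #3 pop 2: in=11111 → 10011 (was 00000); enqueue [0,1]
  #4 pop 3: in=11111 → 11111 (was 00000); enqueue [2]
  #5 pop 0: in=11111 → 11101 (no change)
  #6 pop 1: in=11111 → 11111 (no change)
  #7 pop 2: in=11111 → 10011 (no change)

Fixpoint:
  val[0] = 11101
  val[1] = 11111
  val[2] = 10011
  val[3] = 11111

11111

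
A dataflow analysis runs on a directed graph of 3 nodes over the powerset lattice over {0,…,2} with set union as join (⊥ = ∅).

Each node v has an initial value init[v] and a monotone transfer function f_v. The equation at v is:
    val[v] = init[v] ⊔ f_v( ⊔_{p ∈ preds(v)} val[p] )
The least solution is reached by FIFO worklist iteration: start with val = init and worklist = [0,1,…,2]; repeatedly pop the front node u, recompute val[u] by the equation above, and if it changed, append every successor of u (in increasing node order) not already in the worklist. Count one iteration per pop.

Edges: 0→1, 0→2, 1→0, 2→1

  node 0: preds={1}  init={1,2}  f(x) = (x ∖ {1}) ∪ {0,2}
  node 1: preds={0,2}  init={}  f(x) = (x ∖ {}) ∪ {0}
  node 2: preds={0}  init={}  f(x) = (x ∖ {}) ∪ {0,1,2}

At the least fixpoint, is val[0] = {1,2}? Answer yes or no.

Worklist (5 pops):
  #1 pop 0: in={} → {0,1,2} (was {1,2}); enqueue []
  #2 pop 1: in={0,1,2} → {0,1,2} (was {}); enqueue [0]
  #3 pop 2: in={0,1,2} → {0,1,2} (was {}); enqueue [1]
  #4 pop 0: in={0,1,2} → {0,1,2} (no change)
  #5 pop 1: in={0,1,2} → {0,1,2} (no change)

Fixpoint:
  val[0] = {0,1,2}
  val[1] = {0,1,2}
  val[2] = {0,1,2}

no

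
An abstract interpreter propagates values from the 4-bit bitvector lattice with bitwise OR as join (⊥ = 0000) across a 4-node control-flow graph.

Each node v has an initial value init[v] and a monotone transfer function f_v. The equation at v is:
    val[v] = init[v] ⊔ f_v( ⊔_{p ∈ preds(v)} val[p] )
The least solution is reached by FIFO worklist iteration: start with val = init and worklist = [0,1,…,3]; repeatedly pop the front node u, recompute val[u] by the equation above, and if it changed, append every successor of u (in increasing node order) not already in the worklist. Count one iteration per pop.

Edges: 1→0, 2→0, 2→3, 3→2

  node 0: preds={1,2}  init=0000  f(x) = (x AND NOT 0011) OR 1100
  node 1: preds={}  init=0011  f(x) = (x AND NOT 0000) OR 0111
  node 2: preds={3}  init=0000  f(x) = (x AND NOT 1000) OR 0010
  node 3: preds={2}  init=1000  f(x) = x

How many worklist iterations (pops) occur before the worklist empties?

6

Iteration log — 6 steps:
  step 1. node 0  ⊔preds=0011  new=1100  old=0000  +wl: 
  step 2. node 1  ⊔preds=0000  new=0111  old=0011  +wl: 0
  step 3. node 2  ⊔preds=1000  new=0010  old=0000  +wl: 
  step 4. node 3  ⊔preds=0010  new=1010  old=1000  +wl: 2
  step 5. node 0  ⊔preds=0111  new=1100  stable
  step 6. node 2  ⊔preds=1010  new=0010  stable

Least fixpoint reached:
  node 0: 1100
  node 1: 0111
  node 2: 0010
  node 3: 1010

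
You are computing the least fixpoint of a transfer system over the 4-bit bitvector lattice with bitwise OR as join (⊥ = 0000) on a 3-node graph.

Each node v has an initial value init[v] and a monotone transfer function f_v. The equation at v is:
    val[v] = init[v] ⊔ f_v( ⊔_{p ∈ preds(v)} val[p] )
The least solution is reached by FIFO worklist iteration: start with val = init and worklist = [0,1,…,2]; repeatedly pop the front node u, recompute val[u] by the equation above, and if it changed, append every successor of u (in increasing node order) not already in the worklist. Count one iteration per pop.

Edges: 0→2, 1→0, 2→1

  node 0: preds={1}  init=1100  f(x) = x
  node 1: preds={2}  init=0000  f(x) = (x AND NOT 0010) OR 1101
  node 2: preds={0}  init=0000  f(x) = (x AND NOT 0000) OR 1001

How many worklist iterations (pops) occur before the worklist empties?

Iteration log — 6 steps:
  step 1. node 0  ⊔preds=0000  new=1100  stable
  step 2. node 1  ⊔preds=0000  new=1101  old=0000  +wl: 0
  step 3. node 2  ⊔preds=1100  new=1101  old=0000  +wl: 1
  step 4. node 0  ⊔preds=1101  new=1101  old=1100  +wl: 2
  step 5. node 1  ⊔preds=1101  new=1101  stable
  step 6. node 2  ⊔preds=1101  new=1101  stable

Least fixpoint reached:
  node 0: 1101
  node 1: 1101
  node 2: 1101

6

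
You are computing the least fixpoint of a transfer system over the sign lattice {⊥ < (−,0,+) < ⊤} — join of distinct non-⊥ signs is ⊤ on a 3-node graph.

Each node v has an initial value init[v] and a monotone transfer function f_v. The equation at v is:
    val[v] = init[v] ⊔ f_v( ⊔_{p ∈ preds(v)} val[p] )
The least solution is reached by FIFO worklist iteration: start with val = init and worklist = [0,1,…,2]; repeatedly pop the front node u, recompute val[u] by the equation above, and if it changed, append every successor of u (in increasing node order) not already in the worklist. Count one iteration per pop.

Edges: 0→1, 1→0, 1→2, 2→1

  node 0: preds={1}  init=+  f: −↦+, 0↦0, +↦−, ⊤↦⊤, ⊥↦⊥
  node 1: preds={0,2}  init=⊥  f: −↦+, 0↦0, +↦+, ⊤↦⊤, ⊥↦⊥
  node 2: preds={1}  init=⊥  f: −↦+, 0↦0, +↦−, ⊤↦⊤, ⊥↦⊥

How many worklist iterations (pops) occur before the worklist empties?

8

Trace (8 dequeues):
  [1] u=0 | in ⊥ | out + | ==
  [2] u=1 | in + | out + | prev ⊥ | push {0}
  [3] u=2 | in + | out − | prev ⊥ | push {1}
  [4] u=0 | in + | out ⊤ | prev + | push {}
  [5] u=1 | in ⊤ | out ⊤ | prev + | push {0,2}
  [6] u=0 | in ⊤ | out ⊤ | ==
  [7] u=2 | in ⊤ | out ⊤ | prev − | push {1}
  [8] u=1 | in ⊤ | out ⊤ | ==

Converged values:
  [0] ⊤
  [1] ⊤
  [2] ⊤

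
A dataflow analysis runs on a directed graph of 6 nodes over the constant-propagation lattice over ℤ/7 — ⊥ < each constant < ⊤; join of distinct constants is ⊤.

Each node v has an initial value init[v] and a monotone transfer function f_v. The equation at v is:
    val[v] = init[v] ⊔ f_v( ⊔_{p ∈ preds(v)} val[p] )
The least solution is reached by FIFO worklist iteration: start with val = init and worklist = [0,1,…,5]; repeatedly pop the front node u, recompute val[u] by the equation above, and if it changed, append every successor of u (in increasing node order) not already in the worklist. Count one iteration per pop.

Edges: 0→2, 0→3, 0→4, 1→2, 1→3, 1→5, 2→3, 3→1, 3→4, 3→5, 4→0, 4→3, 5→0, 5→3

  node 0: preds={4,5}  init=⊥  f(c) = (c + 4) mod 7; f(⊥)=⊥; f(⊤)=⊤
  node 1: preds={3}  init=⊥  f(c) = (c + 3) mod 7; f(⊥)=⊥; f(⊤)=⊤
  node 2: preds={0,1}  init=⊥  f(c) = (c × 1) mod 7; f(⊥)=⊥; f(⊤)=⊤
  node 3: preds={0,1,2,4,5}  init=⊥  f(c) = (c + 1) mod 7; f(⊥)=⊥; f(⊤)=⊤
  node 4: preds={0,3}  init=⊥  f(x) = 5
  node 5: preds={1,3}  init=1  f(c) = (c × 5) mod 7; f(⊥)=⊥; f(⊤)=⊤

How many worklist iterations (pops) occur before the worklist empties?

Worklist (13 pops):
  #1 pop 0: in=1 → 5 (was ⊥); enqueue []
  #2 pop 1: in=⊥ → ⊥ (no change)
  #3 pop 2: in=5 → 5 (was ⊥); enqueue []
  #4 pop 3: in=⊤ → ⊤ (was ⊥); enqueue [1]
  #5 pop 4: in=⊤ → 5 (was ⊥); enqueue [0,3]
  #6 pop 5: in=⊤ → ⊤ (was 1); enqueue []
  #7 pop 1: in=⊤ → ⊤ (was ⊥); enqueue [2,5]
  #8 pop 0: in=⊤ → ⊤ (was 5); enqueue [4]
  #9 pop 3: in=⊤ → ⊤ (no change)
  #10 pop 2: in=⊤ → ⊤ (was 5); enqueue [3]
  #11 pop 5: in=⊤ → ⊤ (no change)
  #12 pop 4: in=⊤ → 5 (no change)
  #13 pop 3: in=⊤ → ⊤ (no change)

Fixpoint:
  val[0] = ⊤
  val[1] = ⊤
  val[2] = ⊤
  val[3] = ⊤
  val[4] = 5
  val[5] = ⊤

13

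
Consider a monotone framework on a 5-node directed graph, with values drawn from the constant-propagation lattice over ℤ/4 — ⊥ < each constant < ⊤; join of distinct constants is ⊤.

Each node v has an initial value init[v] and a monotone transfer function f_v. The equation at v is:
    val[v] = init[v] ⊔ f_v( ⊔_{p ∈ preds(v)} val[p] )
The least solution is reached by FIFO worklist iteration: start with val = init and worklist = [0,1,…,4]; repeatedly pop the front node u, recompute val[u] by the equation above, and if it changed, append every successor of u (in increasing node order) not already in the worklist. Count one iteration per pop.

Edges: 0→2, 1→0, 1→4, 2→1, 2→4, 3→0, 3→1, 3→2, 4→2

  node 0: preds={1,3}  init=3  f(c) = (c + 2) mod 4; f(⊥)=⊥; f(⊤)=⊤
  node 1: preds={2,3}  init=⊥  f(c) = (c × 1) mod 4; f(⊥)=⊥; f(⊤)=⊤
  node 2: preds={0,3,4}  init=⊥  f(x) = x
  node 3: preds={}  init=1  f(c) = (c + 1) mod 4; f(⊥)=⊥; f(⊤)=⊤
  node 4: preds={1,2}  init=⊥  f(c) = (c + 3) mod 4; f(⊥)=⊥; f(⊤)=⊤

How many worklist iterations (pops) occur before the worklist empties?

11

Worklist (11 pops):
  #1 pop 0: in=1 → 3 (no change)
  #2 pop 1: in=1 → 1 (was ⊥); enqueue [0]
  #3 pop 2: in=⊤ → ⊤ (was ⊥); enqueue [1]
  #4 pop 3: in=⊥ → 1 (no change)
  #5 pop 4: in=⊤ → ⊤ (was ⊥); enqueue [2]
  #6 pop 0: in=1 → 3 (no change)
  #7 pop 1: in=⊤ → ⊤ (was 1); enqueue [0,4]
  #8 pop 2: in=⊤ → ⊤ (no change)
  #9 pop 0: in=⊤ → ⊤ (was 3); enqueue [2]
  #10 pop 4: in=⊤ → ⊤ (no change)
  #11 pop 2: in=⊤ → ⊤ (no change)

Fixpoint:
  val[0] = ⊤
  val[1] = ⊤
  val[2] = ⊤
  val[3] = 1
  val[4] = ⊤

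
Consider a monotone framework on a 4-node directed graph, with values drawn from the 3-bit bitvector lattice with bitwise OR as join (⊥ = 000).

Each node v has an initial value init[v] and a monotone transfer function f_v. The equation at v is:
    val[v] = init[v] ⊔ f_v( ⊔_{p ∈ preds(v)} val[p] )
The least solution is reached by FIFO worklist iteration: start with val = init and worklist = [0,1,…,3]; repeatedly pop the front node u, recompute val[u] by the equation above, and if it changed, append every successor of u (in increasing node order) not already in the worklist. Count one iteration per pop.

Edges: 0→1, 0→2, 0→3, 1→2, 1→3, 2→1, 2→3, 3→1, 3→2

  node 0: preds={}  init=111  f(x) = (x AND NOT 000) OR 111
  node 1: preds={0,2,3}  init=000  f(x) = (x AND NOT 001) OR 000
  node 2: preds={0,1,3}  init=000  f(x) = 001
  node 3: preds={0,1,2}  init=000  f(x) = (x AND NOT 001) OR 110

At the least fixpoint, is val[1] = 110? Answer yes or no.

Iteration log — 6 steps:
  step 1. node 0  ⊔preds=000  new=111  stable
  step 2. node 1  ⊔preds=111  new=110  old=000  +wl: 
  step 3. node 2  ⊔preds=111  new=001  old=000  +wl: 1
  step 4. node 3  ⊔preds=111  new=110  old=000  +wl: 2
  step 5. node 1  ⊔preds=111  new=110  stable
  step 6. node 2  ⊔preds=111  new=001  stable

Least fixpoint reached:
  node 0: 111
  node 1: 110
  node 2: 001
  node 3: 110

yes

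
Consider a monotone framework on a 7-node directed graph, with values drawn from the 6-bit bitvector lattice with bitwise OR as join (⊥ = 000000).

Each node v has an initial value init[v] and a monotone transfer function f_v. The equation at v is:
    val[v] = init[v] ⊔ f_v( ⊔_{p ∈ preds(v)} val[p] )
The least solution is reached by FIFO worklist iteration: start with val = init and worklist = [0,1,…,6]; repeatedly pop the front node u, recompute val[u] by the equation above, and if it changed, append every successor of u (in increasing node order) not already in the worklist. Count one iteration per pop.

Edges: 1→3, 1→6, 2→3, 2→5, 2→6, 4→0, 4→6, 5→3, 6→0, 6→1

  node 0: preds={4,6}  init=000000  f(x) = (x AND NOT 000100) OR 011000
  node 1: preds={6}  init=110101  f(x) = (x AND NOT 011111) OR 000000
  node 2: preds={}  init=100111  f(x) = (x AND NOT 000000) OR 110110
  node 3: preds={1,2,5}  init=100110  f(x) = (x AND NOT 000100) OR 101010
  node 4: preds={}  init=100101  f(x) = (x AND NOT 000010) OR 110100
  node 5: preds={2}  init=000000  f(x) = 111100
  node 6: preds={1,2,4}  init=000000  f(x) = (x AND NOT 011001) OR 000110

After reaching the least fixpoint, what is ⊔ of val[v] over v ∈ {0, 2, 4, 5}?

Worklist (10 pops):
  #1 pop 0: in=100101 → 111001 (was 000000); enqueue []
  #2 pop 1: in=000000 → 110101 (no change)
  #3 pop 2: in=000000 → 110111 (was 100111); enqueue []
  #4 pop 3: in=110111 → 111111 (was 100110); enqueue []
  #5 pop 4: in=000000 → 110101 (was 100101); enqueue [0]
  #6 pop 5: in=110111 → 111100 (was 000000); enqueue [3]
  #7 pop 6: in=110111 → 100110 (was 000000); enqueue [1]
  #8 pop 0: in=110111 → 111011 (was 111001); enqueue []
  #9 pop 3: in=111111 → 111111 (no change)
  #10 pop 1: in=100110 → 110101 (no change)

Fixpoint:
  val[0] = 111011
  val[1] = 110101
  val[2] = 110111
  val[3] = 111111
  val[4] = 110101
  val[5] = 111100
  val[6] = 100110

111111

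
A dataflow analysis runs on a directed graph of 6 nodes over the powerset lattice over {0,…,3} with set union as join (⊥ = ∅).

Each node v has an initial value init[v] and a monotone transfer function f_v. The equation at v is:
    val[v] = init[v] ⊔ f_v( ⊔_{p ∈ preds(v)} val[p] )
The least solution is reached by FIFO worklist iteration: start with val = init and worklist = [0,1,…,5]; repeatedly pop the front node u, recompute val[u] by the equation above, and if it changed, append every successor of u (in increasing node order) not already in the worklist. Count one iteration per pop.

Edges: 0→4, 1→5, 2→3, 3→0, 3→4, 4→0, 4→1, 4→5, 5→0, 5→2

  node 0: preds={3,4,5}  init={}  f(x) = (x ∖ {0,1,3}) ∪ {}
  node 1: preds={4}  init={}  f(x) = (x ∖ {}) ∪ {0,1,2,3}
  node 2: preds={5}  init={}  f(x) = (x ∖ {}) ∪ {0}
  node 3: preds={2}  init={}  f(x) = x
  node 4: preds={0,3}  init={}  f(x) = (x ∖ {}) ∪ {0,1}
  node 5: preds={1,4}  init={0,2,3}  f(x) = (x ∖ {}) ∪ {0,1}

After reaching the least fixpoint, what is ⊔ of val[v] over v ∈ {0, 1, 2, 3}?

{0,1,2,3}

Iteration log — 12 steps:
  step 1. node 0  ⊔preds={0,2,3}  new={2}  old={}  +wl: 
  step 2. node 1  ⊔preds={}  new={0,1,2,3}  old={}  +wl: 
  step 3. node 2  ⊔preds={0,2,3}  new={0,2,3}  old={}  +wl: 
  step 4. node 3  ⊔preds={0,2,3}  new={0,2,3}  old={}  +wl: 0
  step 5. node 4  ⊔preds={0,2,3}  new={0,1,2,3}  old={}  +wl: 1
  step 6. node 5  ⊔preds={0,1,2,3}  new={0,1,2,3}  old={0,2,3}  +wl: 2
  step 7. node 0  ⊔preds={0,1,2,3}  new={2}  stable
  step 8. node 1  ⊔preds={0,1,2,3}  new={0,1,2,3}  stable
  step 9. node 2  ⊔preds={0,1,2,3}  new={0,1,2,3}  old={0,2,3}  +wl: 3
  step 10. node 3  ⊔preds={0,1,2,3}  new={0,1,2,3}  old={0,2,3}  +wl: 0,4
  step 11. node 0  ⊔preds={0,1,2,3}  new={2}  stable
  step 12. node 4  ⊔preds={0,1,2,3}  new={0,1,2,3}  stable

Least fixpoint reached:
  node 0: {2}
  node 1: {0,1,2,3}
  node 2: {0,1,2,3}
  node 3: {0,1,2,3}
  node 4: {0,1,2,3}
  node 5: {0,1,2,3}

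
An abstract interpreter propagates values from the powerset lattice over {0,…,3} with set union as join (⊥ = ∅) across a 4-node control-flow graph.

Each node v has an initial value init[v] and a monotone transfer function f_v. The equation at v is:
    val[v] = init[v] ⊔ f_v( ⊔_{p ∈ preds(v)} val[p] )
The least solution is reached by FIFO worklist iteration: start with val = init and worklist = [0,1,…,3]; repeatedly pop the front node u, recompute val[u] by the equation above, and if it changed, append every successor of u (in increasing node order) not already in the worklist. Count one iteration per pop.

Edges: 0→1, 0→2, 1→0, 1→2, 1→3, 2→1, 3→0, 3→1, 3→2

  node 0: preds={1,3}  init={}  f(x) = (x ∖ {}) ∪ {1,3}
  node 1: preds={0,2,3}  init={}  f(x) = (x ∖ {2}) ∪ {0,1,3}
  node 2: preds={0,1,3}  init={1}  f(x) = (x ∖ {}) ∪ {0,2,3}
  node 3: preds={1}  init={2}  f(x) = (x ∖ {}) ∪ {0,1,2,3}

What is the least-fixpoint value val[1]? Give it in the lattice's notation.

Trace (7 dequeues):
  [1] u=0 | in {2} | out {1,2,3} | prev {} | push {}
  [2] u=1 | in {1,2,3} | out {0,1,3} | prev {} | push {0}
  [3] u=2 | in {0,1,2,3} | out {0,1,2,3} | prev {1} | push {1}
  [4] u=3 | in {0,1,3} | out {0,1,2,3} | prev {2} | push {2}
  [5] u=0 | in {0,1,2,3} | out {0,1,2,3} | prev {1,2,3} | push {}
  [6] u=1 | in {0,1,2,3} | out {0,1,3} | ==
  [7] u=2 | in {0,1,2,3} | out {0,1,2,3} | ==

Converged values:
  [0] {0,1,2,3}
  [1] {0,1,3}
  [2] {0,1,2,3}
  [3] {0,1,2,3}

{0,1,3}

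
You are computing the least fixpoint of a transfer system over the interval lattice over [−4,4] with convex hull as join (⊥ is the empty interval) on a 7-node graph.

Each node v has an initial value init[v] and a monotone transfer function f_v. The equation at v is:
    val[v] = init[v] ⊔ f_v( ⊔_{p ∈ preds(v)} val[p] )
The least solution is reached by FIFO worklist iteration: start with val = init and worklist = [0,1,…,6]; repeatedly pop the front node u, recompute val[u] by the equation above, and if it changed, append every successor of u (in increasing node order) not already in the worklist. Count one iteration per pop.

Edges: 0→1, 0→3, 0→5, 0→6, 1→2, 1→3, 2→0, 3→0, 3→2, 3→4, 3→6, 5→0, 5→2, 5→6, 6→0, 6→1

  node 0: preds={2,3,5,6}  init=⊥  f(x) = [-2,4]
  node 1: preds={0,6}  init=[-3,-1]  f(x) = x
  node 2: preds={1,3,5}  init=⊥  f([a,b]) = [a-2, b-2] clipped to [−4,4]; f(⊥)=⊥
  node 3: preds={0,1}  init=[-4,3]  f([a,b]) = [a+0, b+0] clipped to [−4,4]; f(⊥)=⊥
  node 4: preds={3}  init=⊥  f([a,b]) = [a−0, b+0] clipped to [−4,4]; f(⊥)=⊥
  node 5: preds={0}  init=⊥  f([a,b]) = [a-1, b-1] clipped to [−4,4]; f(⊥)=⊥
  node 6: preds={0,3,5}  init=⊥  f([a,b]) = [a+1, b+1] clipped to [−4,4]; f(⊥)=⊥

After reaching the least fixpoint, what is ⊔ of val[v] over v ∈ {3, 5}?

[-4,4]

Worklist (10 pops):
  #1 pop 0: in=[-4,3] → [-2,4] (was ⊥); enqueue []
  #2 pop 1: in=[-2,4] → [-3,4] (was [-3,-1]); enqueue []
  #3 pop 2: in=[-4,4] → [-4,2] (was ⊥); enqueue [0]
  #4 pop 3: in=[-3,4] → [-4,4] (was [-4,3]); enqueue [2]
  #5 pop 4: in=[-4,4] → [-4,4] (was ⊥); enqueue []
  #6 pop 5: in=[-2,4] → [-3,3] (was ⊥); enqueue []
  #7 pop 6: in=[-4,4] → [-3,4] (was ⊥); enqueue [1]
  #8 pop 0: in=[-4,4] → [-2,4] (no change)
  #9 pop 2: in=[-4,4] → [-4,2] (no change)
  #10 pop 1: in=[-3,4] → [-3,4] (no change)

Fixpoint:
  val[0] = [-2,4]
  val[1] = [-3,4]
  val[2] = [-4,2]
  val[3] = [-4,4]
  val[4] = [-4,4]
  val[5] = [-3,3]
  val[6] = [-3,4]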